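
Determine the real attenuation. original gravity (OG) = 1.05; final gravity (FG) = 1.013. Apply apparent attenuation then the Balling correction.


AA = (OG−FG)/(OG−1)·100;  RA = AA·0.8192
AA = (1.05 − 1.013)/(1.05 − 1)·100 = 74.0000
RA = 74.0000·0.8192

60.6208 %


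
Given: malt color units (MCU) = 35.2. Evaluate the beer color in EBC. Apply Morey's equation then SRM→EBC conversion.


SRM = 1.4922·MCU^0.6859;  EBC = SRM·1.97
SRM = 1.4922·35.2^0.6859 = 17.1633
EBC = 17.1633·1.97

33.8117 EBC


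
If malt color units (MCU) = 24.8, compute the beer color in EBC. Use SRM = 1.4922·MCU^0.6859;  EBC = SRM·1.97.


SRM = 1.4922·24.8^0.6859 = 13.4984
EBC = 13.4984·1.97

26.5918 EBC


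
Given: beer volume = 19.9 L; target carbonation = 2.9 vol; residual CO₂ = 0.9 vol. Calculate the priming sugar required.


sugar = (target − residual)·4.0·V
sugar = (2.9 − 0.9)·4.0·19.9

159.2000 g


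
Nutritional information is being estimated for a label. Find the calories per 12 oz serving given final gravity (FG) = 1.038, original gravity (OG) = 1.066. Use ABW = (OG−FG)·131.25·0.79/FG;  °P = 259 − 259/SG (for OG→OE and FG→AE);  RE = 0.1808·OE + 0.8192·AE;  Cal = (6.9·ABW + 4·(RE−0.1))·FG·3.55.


ABW = (1.066 − 1.038)·131.25·0.79/1.038 = 2.7970
OE = 259 − 259/1.066 = 16.0356 °P
AE = 259 − 259/1.038 = 9.4817 °P
RE = 0.1808·16.0356 + 0.8192·9.4817 = 10.6667 °P
Cal = (6.9·2.7970 + 4·(10.6667−0.1))·1.038·3.55

226.8633 kcal


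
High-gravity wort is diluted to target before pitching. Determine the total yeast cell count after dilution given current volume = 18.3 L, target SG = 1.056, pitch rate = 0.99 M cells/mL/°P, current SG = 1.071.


V_w = V·((SG_c−1)/(SG_t−1)−1);  °P = 259 − 259/SG_t;  cells = rate·(V+V_w)·°P
V_w = 18.3·((1.071−1)/(1.056−1)−1) = 4.9018
V_final = 18.3 + 4.9018 = 23.2018
°P = 259 − 259/1.056 = 13.7348
cells = 0.99·23.2018·13.7348

315.4863 billion cells


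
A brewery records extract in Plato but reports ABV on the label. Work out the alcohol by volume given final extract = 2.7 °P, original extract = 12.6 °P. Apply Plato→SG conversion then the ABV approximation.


SG = 259/(259 − P);  ABV = (OG − FG)·131.25
OG = 259/(259 − 12.6) = 1.0511
FG = 259/(259 − 2.7) = 1.0105
ABV = (1.0511 − 1.0105)·131.25

5.3290 % ABV


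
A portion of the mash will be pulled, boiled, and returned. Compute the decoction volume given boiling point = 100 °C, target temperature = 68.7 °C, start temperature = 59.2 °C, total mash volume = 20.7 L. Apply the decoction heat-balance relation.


V_dec = V_total·(T_target − T_start)/(T_boil − T_start)
V_dec = 20.7·(68.7 − 59.2)/(100 − 59.2)

4.8199 L


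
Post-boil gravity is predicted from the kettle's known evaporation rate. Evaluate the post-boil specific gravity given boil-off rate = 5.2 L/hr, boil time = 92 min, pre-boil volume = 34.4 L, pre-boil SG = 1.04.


V_post = V_pre − rate·(t/60);  SG_post = 1 + (SG_pre−1)·V_pre/V_post
V_post = 34.4 − 5.2·(92/60) = 26.4267
SG_post = 1 + (1.04 − 1)·34.4/26.4267

1.0521


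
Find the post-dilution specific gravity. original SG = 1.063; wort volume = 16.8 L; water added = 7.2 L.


SG_new = 1 + (SG_old − 1)·V_old/(V_old + V_water)
pts = (1.063 − 1)·1000·16.8/(16.8 + 7.2) = 44.1000
SG_new = 1 + 44.1000/1000

1.0441


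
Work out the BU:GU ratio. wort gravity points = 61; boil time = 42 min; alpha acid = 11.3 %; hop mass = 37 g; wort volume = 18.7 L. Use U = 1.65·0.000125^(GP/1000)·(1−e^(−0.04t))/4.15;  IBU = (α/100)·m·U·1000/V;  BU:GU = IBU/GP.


U = 1.65·0.000125^(61/1000)·(1−e^(−0.04·42))/4.15 = 0.1870
IBU = (11.3/100)·37·0.1870·1000/18.7 = 41.8033
BU:GU = 41.8033/61

0.6853


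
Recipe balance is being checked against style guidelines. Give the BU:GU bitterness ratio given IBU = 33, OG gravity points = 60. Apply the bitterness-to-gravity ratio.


BU:GU = IBU / OG_points
BU:GU = 33 / 60

0.5500


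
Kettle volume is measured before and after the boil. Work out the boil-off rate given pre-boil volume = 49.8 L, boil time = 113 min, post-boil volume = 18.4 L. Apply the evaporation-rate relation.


rate = (V_pre − V_post) / (t_min/60)
rate = (49.8 − 18.4) / (113/60)

16.6726 L/hr


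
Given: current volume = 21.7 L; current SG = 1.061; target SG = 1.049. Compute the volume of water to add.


V_water = V·((SG_curr − 1)/(SG_target − 1) − 1)
V_water = 21.7·((1.061 − 1)/(1.049 − 1) − 1)

5.3143 L


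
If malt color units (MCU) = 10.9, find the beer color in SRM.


SRM = 1.4922 · MCU^0.6859
SRM = 1.4922 · 10.9^0.6859

7.6806 SRM


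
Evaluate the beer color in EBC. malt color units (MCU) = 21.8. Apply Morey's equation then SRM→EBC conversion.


SRM = 1.4922·MCU^0.6859;  EBC = SRM·1.97
SRM = 1.4922·21.8^0.6859 = 12.3559
EBC = 12.3559·1.97

24.3411 EBC


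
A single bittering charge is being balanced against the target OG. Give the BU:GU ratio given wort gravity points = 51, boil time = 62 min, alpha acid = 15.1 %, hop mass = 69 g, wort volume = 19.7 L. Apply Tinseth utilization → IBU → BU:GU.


U = 1.65·0.000125^(GP/1000)·(1−e^(−0.04t))/4.15;  IBU = (α/100)·m·U·1000/V;  BU:GU = IBU/GP
U = 1.65·0.000125^(51/1000)·(1−e^(−0.04·62))/4.15 = 0.2304
IBU = (15.1/100)·69·0.2304·1000/19.7 = 121.8303
BU:GU = 121.8303/51

2.3888


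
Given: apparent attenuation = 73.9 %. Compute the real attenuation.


RA = AA · 0.8192
RA = 73.9 · 0.8192

60.5389 %


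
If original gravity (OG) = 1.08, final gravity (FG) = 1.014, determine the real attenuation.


AA = (OG−FG)/(OG−1)·100;  RA = AA·0.8192
AA = (1.08 − 1.014)/(1.08 − 1)·100 = 82.5000
RA = 82.5000·0.8192

67.5840 %


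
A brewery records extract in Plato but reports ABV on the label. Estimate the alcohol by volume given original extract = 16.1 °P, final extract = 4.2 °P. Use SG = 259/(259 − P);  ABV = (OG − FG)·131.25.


OG = 259/(259 − 16.1) = 1.0663
FG = 259/(259 − 4.2) = 1.0165
ABV = (1.0663 − 1.0165)·131.25

6.5361 % ABV


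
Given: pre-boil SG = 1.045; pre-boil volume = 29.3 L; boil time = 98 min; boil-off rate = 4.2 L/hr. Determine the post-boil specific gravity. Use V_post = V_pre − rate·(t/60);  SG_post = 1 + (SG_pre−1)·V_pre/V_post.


V_post = 29.3 − 4.2·(98/60) = 22.4400
SG_post = 1 + (1.045 − 1)·29.3/22.4400

1.0588


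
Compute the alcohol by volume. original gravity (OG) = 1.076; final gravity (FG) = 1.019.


ABV = (OG − FG) · 131.25
ABV = (1.076 − 1.019) · 131.25

7.4813 % ABV


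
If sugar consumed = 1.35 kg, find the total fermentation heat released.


Q = m_sugar · 590 kJ/kg
Q = 1.35 · 590

796.5000 kJ


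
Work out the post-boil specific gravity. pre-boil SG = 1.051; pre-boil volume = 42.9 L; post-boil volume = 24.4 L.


SG_post = 1 + (SG_pre − 1)·V_pre/V_post
pts_pre = (1.051 − 1)·1000 = 51.0000
pts_post = 51.0000·42.9/24.4 = 89.6680
SG_post = 1 + 89.6680/1000

1.0897


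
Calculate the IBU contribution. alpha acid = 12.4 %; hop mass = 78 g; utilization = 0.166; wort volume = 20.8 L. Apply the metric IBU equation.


IBU = (α/100)·mass·U·1000 / V
IBU = (12.4/100)·78·0.166·1000 / 20.8

77.1900 IBU


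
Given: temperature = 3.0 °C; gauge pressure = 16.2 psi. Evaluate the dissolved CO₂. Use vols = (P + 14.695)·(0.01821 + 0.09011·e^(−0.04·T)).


vols = (16.2 + 14.695)·(0.01821 + 0.09011·e^(−0.04·3.0))

3.0317 volumes


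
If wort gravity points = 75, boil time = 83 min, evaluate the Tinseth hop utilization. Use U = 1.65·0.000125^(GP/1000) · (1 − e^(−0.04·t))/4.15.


bigness = 1.65·0.000125^(75/1000) = 0.8409
boil_factor = (1 − e^(−0.04·83))/4.15 = 0.2323
U = 0.8409 · 0.2323

0.1953


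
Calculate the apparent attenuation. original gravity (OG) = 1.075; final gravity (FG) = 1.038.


AA = (OG − FG)/(OG − 1) · 100
AA = (1.075 − 1.038)/(1.075 − 1) · 100

49.3333 %


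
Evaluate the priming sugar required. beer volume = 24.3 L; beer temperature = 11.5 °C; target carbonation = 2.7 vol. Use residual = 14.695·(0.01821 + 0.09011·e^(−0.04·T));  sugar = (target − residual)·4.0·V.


residual = 14.695·(0.01821 + 0.09011·e^(−0.04·11.5)) = 1.1035
sugar = (2.7 − 1.1035)·4.0·24.3

155.1778 g


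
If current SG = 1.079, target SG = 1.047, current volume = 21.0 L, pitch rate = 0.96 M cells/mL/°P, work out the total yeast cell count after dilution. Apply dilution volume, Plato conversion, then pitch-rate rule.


V_w = V·((SG_c−1)/(SG_t−1)−1);  °P = 259 − 259/SG_t;  cells = rate·(V+V_w)·°P
V_w = 21.0·((1.079−1)/(1.047−1)−1) = 14.2979
V_final = 21.0 + 14.2979 = 35.2979
°P = 259 − 259/1.047 = 11.6266
cells = 0.96·35.2979·11.6266

393.9768 billion cells


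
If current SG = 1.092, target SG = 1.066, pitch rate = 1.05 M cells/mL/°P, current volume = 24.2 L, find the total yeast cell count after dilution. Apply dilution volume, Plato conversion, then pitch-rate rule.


V_w = V·((SG_c−1)/(SG_t−1)−1);  °P = 259 − 259/SG_t;  cells = rate·(V+V_w)·°P
V_w = 24.2·((1.092−1)/(1.066−1)−1) = 9.5333
V_final = 24.2 + 9.5333 = 33.7333
°P = 259 − 259/1.066 = 16.0356
cells = 1.05·33.7333·16.0356

567.9826 billion cells


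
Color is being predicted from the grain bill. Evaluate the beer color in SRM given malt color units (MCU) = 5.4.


SRM = 1.4922 · MCU^0.6859
SRM = 1.4922 · 5.4^0.6859

4.7443 SRM


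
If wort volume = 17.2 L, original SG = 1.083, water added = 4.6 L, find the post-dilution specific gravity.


SG_new = 1 + (SG_old − 1)·V_old/(V_old + V_water)
pts = (1.083 − 1)·1000·17.2/(17.2 + 4.6) = 65.4862
SG_new = 1 + 65.4862/1000

1.0655


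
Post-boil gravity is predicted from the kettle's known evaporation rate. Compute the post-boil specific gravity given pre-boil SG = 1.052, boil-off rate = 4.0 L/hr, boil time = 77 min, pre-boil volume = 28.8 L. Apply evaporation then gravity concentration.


V_post = V_pre − rate·(t/60);  SG_post = 1 + (SG_pre−1)·V_pre/V_post
V_post = 28.8 − 4.0·(77/60) = 23.6667
SG_post = 1 + (1.052 − 1)·28.8/23.6667

1.0633


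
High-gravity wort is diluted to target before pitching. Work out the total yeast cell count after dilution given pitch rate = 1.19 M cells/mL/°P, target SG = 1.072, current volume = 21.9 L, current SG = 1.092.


V_w = V·((SG_c−1)/(SG_t−1)−1);  °P = 259 − 259/SG_t;  cells = rate·(V+V_w)·°P
V_w = 21.9·((1.092−1)/(1.072−1)−1) = 6.0833
V_final = 21.9 + 6.0833 = 27.9833
°P = 259 − 259/1.072 = 17.3955
cells = 1.19·27.9833·17.3955

579.2738 billion cells


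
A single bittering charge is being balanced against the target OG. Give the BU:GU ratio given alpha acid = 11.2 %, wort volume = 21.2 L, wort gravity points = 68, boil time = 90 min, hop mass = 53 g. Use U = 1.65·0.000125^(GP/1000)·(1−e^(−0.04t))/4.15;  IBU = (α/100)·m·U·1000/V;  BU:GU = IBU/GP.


U = 1.65·0.000125^(68/1000)·(1−e^(−0.04·90))/4.15 = 0.2099
IBU = (11.2/100)·53·0.2099·1000/21.2 = 58.7695
BU:GU = 58.7695/68

0.8643


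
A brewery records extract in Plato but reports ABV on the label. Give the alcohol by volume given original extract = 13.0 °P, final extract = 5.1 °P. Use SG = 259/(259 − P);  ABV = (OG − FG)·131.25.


OG = 259/(259 − 13.0) = 1.0528
FG = 259/(259 − 5.1) = 1.0201
ABV = (1.0528 − 1.0201)·131.25

4.2996 % ABV


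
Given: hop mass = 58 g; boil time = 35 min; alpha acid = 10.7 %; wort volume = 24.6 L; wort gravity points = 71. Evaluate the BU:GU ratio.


U = 1.65·0.000125^(GP/1000)·(1−e^(−0.04t))/4.15;  IBU = (α/100)·m·U·1000/V;  BU:GU = IBU/GP
U = 1.65·0.000125^(71/1000)·(1−e^(−0.04·35))/4.15 = 0.1583
IBU = (10.7/100)·58·0.1583·1000/24.6 = 39.9228
BU:GU = 39.9228/71

0.5623


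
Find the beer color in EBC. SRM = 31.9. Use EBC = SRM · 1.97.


EBC = 31.9 · 1.97

62.8430 EBC


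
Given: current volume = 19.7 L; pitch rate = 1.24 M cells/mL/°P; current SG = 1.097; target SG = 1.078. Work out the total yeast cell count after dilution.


V_w = V·((SG_c−1)/(SG_t−1)−1);  °P = 259 − 259/SG_t;  cells = rate·(V+V_w)·°P
V_w = 19.7·((1.097−1)/(1.078−1)−1) = 4.7987
V_final = 19.7 + 4.7987 = 24.4987
°P = 259 − 259/1.078 = 18.7403
cells = 1.24·24.4987·18.7403

569.2993 billion cells


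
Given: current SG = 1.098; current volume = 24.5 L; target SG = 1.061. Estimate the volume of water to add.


V_water = V·((SG_curr − 1)/(SG_target − 1) − 1)
V_water = 24.5·((1.098 − 1)/(1.061 − 1) − 1)

14.8607 L


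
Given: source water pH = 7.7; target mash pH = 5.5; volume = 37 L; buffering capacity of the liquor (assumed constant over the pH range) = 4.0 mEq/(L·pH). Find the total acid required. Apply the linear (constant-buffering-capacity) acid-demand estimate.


acid = buffering capacity · (pH_source − pH_target) · V
acid = 4.0 · (7.7 − 5.5) · 37

325.6000 mEq


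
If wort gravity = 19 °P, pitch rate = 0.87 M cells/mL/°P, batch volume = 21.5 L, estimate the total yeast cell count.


cells (billions) = rate · V_L · °P
cells = 0.87 · 21.5 · 19

355.3950 billion cells


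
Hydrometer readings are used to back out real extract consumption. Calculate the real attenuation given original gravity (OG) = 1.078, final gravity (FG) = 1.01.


AA = (OG−FG)/(OG−1)·100;  RA = AA·0.8192
AA = (1.078 − 1.01)/(1.078 − 1)·100 = 87.1795
RA = 87.1795·0.8192

71.4174 %


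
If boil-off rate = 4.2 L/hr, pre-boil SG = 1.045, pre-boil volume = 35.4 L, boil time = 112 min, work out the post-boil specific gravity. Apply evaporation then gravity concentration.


V_post = V_pre − rate·(t/60);  SG_post = 1 + (SG_pre−1)·V_pre/V_post
V_post = 35.4 − 4.2·(112/60) = 27.5600
SG_post = 1 + (1.045 − 1)·35.4/27.5600

1.0578


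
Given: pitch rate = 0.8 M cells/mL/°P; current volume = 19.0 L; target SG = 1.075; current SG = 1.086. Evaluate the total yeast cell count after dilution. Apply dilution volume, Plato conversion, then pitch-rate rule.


V_w = V·((SG_c−1)/(SG_t−1)−1);  °P = 259 − 259/SG_t;  cells = rate·(V+V_w)·°P
V_w = 19.0·((1.086−1)/(1.075−1)−1) = 2.7867
V_final = 19.0 + 2.7867 = 21.7867
°P = 259 − 259/1.075 = 18.0698
cells = 0.8·21.7867·18.0698

314.9440 billion cells


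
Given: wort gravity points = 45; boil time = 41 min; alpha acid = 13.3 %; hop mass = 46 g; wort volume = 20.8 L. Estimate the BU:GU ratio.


U = 1.65·0.000125^(GP/1000)·(1−e^(−0.04t))/4.15;  IBU = (α/100)·m·U·1000/V;  BU:GU = IBU/GP
U = 1.65·0.000125^(45/1000)·(1−e^(−0.04·41))/4.15 = 0.2139
IBU = (13.3/100)·46·0.2139·1000/20.8 = 62.9055
BU:GU = 62.9055/45

1.3979


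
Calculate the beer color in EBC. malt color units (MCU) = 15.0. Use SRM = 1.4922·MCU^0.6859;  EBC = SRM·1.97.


SRM = 1.4922·15.0^0.6859 = 9.5611
EBC = 9.5611·1.97

18.8354 EBC


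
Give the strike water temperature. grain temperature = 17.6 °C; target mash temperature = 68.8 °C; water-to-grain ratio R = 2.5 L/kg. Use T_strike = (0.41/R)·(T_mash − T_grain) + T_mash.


T_strike = (0.41/2.5)·(68.8 − 17.6) + 68.8

77.1968 °C


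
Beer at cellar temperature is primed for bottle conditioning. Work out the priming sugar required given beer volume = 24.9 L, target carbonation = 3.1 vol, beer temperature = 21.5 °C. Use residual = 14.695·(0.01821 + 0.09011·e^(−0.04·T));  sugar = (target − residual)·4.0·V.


residual = 14.695·(0.01821 + 0.09011·e^(−0.04·21.5)) = 0.8279
sugar = (3.1 − 0.8279)·4.0·24.9

226.2979 g


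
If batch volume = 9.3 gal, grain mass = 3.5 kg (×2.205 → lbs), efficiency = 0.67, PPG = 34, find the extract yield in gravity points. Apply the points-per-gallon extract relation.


points = lbs × PPG × eff / vol
lbs = 3.5 × 2.205 = 7.7175
points = 7.7175 × 34 × 0.67 / 9.3

18.9037 points


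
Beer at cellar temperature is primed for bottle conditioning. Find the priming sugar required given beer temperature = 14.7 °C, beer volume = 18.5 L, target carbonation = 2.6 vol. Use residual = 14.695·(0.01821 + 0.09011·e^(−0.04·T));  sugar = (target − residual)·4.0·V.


residual = 14.695·(0.01821 + 0.09011·e^(−0.04·14.7)) = 1.0031
sugar = (2.6 − 1.0031)·4.0·18.5

118.1716 g


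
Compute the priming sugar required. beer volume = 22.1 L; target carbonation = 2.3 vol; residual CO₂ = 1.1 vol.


sugar = (target − residual)·4.0·V
sugar = (2.3 − 1.1)·4.0·22.1

106.0800 g


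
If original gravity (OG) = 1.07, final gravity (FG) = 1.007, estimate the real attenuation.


AA = (OG−FG)/(OG−1)·100;  RA = AA·0.8192
AA = (1.07 − 1.007)/(1.07 − 1)·100 = 90.0000
RA = 90.0000·0.8192

73.7280 %


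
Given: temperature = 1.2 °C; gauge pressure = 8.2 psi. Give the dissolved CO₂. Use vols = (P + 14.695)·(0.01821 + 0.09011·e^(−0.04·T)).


vols = (8.2 + 14.695)·(0.01821 + 0.09011·e^(−0.04·1.2))

2.3833 volumes


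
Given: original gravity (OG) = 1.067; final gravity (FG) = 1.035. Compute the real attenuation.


AA = (OG−FG)/(OG−1)·100;  RA = AA·0.8192
AA = (1.067 − 1.035)/(1.067 − 1)·100 = 47.7612
RA = 47.7612·0.8192

39.1260 %


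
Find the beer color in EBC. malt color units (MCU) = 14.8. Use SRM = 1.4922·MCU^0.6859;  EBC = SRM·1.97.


SRM = 1.4922·14.8^0.6859 = 9.4735
EBC = 9.4735·1.97

18.6628 EBC


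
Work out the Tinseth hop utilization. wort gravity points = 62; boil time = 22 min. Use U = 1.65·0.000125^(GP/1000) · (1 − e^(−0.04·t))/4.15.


bigness = 1.65·0.000125^(62/1000) = 0.9451
boil_factor = (1 − e^(−0.04·22))/4.15 = 0.1410
U = 0.9451 · 0.1410

0.1333


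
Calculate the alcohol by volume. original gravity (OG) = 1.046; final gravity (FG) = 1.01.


ABV = (OG − FG) · 131.25
ABV = (1.046 − 1.01) · 131.25

4.7250 % ABV


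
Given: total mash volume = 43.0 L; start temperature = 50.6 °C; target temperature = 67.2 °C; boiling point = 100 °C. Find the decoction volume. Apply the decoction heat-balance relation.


V_dec = V_total·(T_target − T_start)/(T_boil − T_start)
V_dec = 43.0·(67.2 − 50.6)/(100 − 50.6)

14.4494 L


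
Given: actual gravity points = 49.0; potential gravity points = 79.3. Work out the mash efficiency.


efficiency = actual / potential × 100
efficiency = 49.0 / 79.3 × 100

61.7907 %


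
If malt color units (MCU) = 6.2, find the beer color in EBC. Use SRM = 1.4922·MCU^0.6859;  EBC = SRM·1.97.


SRM = 1.4922·6.2^0.6859 = 5.2159
EBC = 5.2159·1.97

10.2753 EBC


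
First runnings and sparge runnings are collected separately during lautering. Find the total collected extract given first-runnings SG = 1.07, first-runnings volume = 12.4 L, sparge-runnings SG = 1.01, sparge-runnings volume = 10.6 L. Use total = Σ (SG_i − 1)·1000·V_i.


first = (1.07 − 1)·1000·12.4 = 868.0000
sparge = (1.01 − 1)·1000·10.6 = 106.0000
total = 868.0000 + 106.0000

974.0000 gravity·L


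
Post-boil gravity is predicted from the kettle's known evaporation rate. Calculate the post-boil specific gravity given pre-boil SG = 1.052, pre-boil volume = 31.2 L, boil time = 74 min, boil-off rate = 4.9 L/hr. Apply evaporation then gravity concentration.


V_post = V_pre − rate·(t/60);  SG_post = 1 + (SG_pre−1)·V_pre/V_post
V_post = 31.2 − 4.9·(74/60) = 25.1567
SG_post = 1 + (1.052 − 1)·31.2/25.1567

1.0645


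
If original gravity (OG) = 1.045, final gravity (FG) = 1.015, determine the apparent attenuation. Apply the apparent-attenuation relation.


AA = (OG − FG)/(OG − 1) · 100
AA = (1.045 − 1.015)/(1.045 − 1) · 100

66.6667 %


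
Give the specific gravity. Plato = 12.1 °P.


SG = 259/(259 − P)
SG = 259/(259 − 12.1)

1.0490


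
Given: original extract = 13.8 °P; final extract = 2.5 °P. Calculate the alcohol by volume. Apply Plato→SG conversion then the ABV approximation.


SG = 259/(259 − P);  ABV = (OG − FG)·131.25
OG = 259/(259 − 13.8) = 1.0563
FG = 259/(259 − 2.5) = 1.0097
ABV = (1.0563 − 1.0097)·131.25

6.1076 % ABV


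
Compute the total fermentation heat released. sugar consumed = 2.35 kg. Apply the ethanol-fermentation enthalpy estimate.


Q = m_sugar · 590 kJ/kg
Q = 2.35 · 590

1386.5000 kJ


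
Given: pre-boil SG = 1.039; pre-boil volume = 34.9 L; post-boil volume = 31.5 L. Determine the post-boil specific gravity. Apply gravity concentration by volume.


SG_post = 1 + (SG_pre − 1)·V_pre/V_post
pts_pre = (1.039 − 1)·1000 = 39.0000
pts_post = 39.0000·34.9/31.5 = 43.2095
SG_post = 1 + 43.2095/1000

1.0432


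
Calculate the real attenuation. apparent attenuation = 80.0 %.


RA = AA · 0.8192
RA = 80.0 · 0.8192

65.5360 %


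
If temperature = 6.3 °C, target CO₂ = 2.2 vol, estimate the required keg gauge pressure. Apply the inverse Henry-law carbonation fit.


psi = vols/(0.01821 + 0.09011·e^(−0.04·T)) − 14.695
psi = 2.2/(0.01821 + 0.09011·e^(−0.04·6.3)) − 14.695

10.2349 psi


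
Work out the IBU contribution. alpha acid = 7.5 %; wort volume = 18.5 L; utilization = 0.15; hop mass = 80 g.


IBU = (α/100)·mass·U·1000 / V
IBU = (7.5/100)·80·0.15·1000 / 18.5

48.6486 IBU


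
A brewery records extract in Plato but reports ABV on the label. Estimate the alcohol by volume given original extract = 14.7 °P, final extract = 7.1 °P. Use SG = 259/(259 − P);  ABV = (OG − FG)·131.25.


OG = 259/(259 − 14.7) = 1.0602
FG = 259/(259 − 7.1) = 1.0282
ABV = (1.0602 − 1.0282)·131.25

4.1982 % ABV


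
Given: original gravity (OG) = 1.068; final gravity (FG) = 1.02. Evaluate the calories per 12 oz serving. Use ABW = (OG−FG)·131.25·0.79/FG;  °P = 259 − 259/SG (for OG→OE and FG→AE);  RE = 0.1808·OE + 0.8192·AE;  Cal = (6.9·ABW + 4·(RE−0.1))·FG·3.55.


ABW = (1.068 − 1.02)·131.25·0.79/1.02 = 4.8794
OE = 259 − 259/1.068 = 16.4906 °P
AE = 259 − 259/1.02 = 5.0784 °P
RE = 0.1808·16.4906 + 0.8192·5.0784 = 7.1418 °P
Cal = (6.9·4.8794 + 4·(7.1418−0.1))·1.02·3.55

223.9044 kcal


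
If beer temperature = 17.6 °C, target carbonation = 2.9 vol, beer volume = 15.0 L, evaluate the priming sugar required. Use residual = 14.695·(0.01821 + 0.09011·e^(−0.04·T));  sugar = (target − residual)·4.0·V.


residual = 14.695·(0.01821 + 0.09011·e^(−0.04·17.6)) = 0.9225
sugar = (2.9 − 0.9225)·4.0·15.0

118.6480 g


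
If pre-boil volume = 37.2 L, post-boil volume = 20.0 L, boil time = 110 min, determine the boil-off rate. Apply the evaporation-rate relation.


rate = (V_pre − V_post) / (t_min/60)
rate = (37.2 − 20.0) / (110/60)

9.3818 L/hr


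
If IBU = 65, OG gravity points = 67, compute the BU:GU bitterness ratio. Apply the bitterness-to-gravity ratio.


BU:GU = IBU / OG_points
BU:GU = 65 / 67

0.9701


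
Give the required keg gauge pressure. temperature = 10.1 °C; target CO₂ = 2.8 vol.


psi = vols/(0.01821 + 0.09011·e^(−0.04·T)) − 14.695
psi = 2.8/(0.01821 + 0.09011·e^(−0.04·10.1)) − 14.695

21.0323 psi


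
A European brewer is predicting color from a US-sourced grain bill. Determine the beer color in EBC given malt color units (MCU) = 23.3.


SRM = 1.4922·MCU^0.6859;  EBC = SRM·1.97
SRM = 1.4922·23.3^0.6859 = 12.9329
EBC = 12.9329·1.97

25.4778 EBC


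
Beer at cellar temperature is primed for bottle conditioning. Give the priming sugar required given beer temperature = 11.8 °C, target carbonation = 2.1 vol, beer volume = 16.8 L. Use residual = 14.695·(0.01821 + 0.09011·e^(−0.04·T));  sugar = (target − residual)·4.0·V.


residual = 14.695·(0.01821 + 0.09011·e^(−0.04·11.8)) = 1.0935
sugar = (2.1 − 1.0935)·4.0·16.8

67.6335 g


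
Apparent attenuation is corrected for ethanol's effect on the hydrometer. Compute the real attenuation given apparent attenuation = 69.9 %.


RA = AA · 0.8192
RA = 69.9 · 0.8192

57.2621 %


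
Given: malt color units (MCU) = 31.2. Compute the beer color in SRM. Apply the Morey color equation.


SRM = 1.4922 · MCU^0.6859
SRM = 1.4922 · 31.2^0.6859

15.8004 SRM


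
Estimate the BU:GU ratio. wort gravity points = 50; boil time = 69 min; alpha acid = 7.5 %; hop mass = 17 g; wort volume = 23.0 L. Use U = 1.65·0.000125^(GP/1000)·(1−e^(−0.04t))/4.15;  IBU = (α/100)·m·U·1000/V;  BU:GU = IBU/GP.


U = 1.65·0.000125^(50/1000)·(1−e^(−0.04·69))/4.15 = 0.2376
IBU = (7.5/100)·17·0.2376·1000/23.0 = 13.1725
BU:GU = 13.1725/50

0.2634


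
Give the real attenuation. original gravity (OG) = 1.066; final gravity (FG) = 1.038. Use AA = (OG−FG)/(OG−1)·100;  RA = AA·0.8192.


AA = (1.066 − 1.038)/(1.066 − 1)·100 = 42.4242
RA = 42.4242·0.8192

34.7539 %


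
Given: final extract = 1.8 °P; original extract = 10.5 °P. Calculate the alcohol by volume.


SG = 259/(259 − P);  ABV = (OG − FG)·131.25
OG = 259/(259 − 10.5) = 1.0423
FG = 259/(259 − 1.8) = 1.0070
ABV = (1.0423 − 1.0070)·131.25

4.6272 % ABV


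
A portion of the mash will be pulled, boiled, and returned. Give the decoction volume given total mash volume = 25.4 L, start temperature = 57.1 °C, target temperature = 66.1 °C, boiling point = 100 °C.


V_dec = V_total·(T_target − T_start)/(T_boil − T_start)
V_dec = 25.4·(66.1 − 57.1)/(100 − 57.1)

5.3287 L


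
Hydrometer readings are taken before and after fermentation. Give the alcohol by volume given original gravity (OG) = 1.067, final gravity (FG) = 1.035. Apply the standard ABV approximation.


ABV = (OG − FG) · 131.25
ABV = (1.067 − 1.035) · 131.25

4.2000 % ABV


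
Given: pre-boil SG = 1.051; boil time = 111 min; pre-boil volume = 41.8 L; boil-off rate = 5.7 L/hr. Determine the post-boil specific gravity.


V_post = V_pre − rate·(t/60);  SG_post = 1 + (SG_pre−1)·V_pre/V_post
V_post = 41.8 − 5.7·(111/60) = 31.2550
SG_post = 1 + (1.051 − 1)·41.8/31.2550

1.0682


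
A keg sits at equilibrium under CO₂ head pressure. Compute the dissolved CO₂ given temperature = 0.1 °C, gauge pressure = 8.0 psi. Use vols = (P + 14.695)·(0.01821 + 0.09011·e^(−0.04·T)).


vols = (8.0 + 14.695)·(0.01821 + 0.09011·e^(−0.04·0.1))

2.4502 volumes


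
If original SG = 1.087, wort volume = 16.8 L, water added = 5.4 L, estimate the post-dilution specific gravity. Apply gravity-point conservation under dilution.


SG_new = 1 + (SG_old − 1)·V_old/(V_old + V_water)
pts = (1.087 − 1)·1000·16.8/(16.8 + 5.4) = 65.8378
SG_new = 1 + 65.8378/1000

1.0658


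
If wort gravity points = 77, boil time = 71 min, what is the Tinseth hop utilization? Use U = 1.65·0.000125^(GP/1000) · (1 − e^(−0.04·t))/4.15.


bigness = 1.65·0.000125^(77/1000) = 0.8259
boil_factor = (1 − e^(−0.04·71))/4.15 = 0.2269
U = 0.8259 · 0.2269

0.1874


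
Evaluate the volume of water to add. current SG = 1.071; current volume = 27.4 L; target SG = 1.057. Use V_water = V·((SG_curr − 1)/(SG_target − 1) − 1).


V_water = 27.4·((1.071 − 1)/(1.057 − 1) − 1)

6.7298 L


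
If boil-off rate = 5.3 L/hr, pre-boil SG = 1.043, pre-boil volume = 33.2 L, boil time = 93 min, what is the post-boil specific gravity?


V_post = V_pre − rate·(t/60);  SG_post = 1 + (SG_pre−1)·V_pre/V_post
V_post = 33.2 − 5.3·(93/60) = 24.9850
SG_post = 1 + (1.043 − 1)·33.2/24.9850

1.0571


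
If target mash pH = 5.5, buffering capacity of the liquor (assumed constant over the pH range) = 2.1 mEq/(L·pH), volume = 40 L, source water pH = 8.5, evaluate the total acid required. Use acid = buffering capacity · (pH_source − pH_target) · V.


acid = 2.1 · (8.5 − 5.5) · 40

252.0000 mEq


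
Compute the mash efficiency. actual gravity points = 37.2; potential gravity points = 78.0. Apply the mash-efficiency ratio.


efficiency = actual / potential × 100
efficiency = 37.2 / 78.0 × 100

47.6923 %


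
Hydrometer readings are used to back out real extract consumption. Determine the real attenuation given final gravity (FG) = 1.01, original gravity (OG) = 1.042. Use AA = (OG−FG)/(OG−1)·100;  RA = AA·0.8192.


AA = (1.042 − 1.01)/(1.042 − 1)·100 = 76.1905
RA = 76.1905·0.8192

62.4152 %


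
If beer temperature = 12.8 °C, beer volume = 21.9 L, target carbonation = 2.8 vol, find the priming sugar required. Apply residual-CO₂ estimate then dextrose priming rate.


residual = 14.695·(0.01821 + 0.09011·e^(−0.04·T));  sugar = (target − residual)·4.0·V
residual = 14.695·(0.01821 + 0.09011·e^(−0.04·12.8)) = 1.0612
sugar = (2.8 − 1.0612)·4.0·21.9

152.3221 g


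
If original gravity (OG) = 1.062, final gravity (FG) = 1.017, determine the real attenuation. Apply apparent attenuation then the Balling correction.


AA = (OG−FG)/(OG−1)·100;  RA = AA·0.8192
AA = (1.062 − 1.017)/(1.062 − 1)·100 = 72.5806
RA = 72.5806·0.8192

59.4581 %


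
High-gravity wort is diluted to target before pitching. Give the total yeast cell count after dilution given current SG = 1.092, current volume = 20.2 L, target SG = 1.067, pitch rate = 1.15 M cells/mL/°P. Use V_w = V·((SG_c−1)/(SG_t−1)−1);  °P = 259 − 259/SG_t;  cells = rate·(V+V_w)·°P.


V_w = 20.2·((1.092−1)/(1.067−1)−1) = 7.5373
V_final = 20.2 + 7.5373 = 27.7373
°P = 259 − 259/1.067 = 16.2634
cells = 1.15·27.7373·16.2634

518.7670 billion cells


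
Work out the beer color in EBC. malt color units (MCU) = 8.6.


SRM = 1.4922·MCU^0.6859;  EBC = SRM·1.97
SRM = 1.4922·8.6^0.6859 = 6.5283
EBC = 6.5283·1.97

12.8607 EBC


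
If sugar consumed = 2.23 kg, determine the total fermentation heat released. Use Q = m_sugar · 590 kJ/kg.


Q = 2.23 · 590

1315.7000 kJ


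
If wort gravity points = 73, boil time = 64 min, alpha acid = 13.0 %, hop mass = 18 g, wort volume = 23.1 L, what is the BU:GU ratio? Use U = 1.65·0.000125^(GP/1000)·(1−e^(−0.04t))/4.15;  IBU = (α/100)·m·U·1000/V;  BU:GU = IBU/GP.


U = 1.65·0.000125^(73/1000)·(1−e^(−0.04·64))/4.15 = 0.1904
IBU = (13.0/100)·18·0.1904·1000/23.1 = 19.2829
BU:GU = 19.2829/73

0.2641


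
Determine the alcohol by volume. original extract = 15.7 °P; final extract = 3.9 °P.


SG = 259/(259 − P);  ABV = (OG − FG)·131.25
OG = 259/(259 − 15.7) = 1.0645
FG = 259/(259 − 3.9) = 1.0153
ABV = (1.0645 − 1.0153)·131.25

6.4629 % ABV


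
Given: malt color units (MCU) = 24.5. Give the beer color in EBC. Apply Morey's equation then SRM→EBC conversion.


SRM = 1.4922·MCU^0.6859;  EBC = SRM·1.97
SRM = 1.4922·24.5^0.6859 = 13.3862
EBC = 13.3862·1.97

26.3707 EBC


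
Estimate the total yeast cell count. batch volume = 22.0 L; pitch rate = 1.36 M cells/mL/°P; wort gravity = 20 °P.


cells (billions) = rate · V_L · °P
cells = 1.36 · 22.0 · 20

598.4000 billion cells


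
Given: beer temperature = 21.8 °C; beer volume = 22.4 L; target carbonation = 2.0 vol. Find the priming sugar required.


residual = 14.695·(0.01821 + 0.09011·e^(−0.04·T));  sugar = (target − residual)·4.0·V
residual = 14.695·(0.01821 + 0.09011·e^(−0.04·21.8)) = 0.8212
sugar = (2.0 − 0.8212)·4.0·22.4

105.6161 g


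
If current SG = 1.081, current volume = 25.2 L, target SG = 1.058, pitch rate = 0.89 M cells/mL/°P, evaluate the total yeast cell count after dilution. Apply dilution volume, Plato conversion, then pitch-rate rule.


V_w = V·((SG_c−1)/(SG_t−1)−1);  °P = 259 − 259/SG_t;  cells = rate·(V+V_w)·°P
V_w = 25.2·((1.081−1)/(1.058−1)−1) = 9.9931
V_final = 25.2 + 9.9931 = 35.1931
°P = 259 − 259/1.058 = 14.1985
cells = 0.89·35.1931·14.1985

444.7231 billion cells


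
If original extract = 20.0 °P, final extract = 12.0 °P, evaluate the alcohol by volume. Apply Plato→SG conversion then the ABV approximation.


SG = 259/(259 − P);  ABV = (OG − FG)·131.25
OG = 259/(259 − 20.0) = 1.0837
FG = 259/(259 − 12.0) = 1.0486
ABV = (1.0837 − 1.0486)·131.25

4.6067 % ABV


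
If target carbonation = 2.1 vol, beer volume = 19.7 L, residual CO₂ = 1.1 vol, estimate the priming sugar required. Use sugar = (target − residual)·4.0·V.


sugar = (2.1 − 1.1)·4.0·19.7

78.8000 g


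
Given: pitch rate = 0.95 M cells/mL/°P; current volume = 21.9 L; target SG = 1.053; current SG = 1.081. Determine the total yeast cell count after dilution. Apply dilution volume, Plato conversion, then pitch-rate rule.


V_w = V·((SG_c−1)/(SG_t−1)−1);  °P = 259 − 259/SG_t;  cells = rate·(V+V_w)·°P
V_w = 21.9·((1.081−1)/(1.053−1)−1) = 11.5698
V_final = 21.9 + 11.5698 = 33.4698
°P = 259 − 259/1.053 = 13.0361
cells = 0.95·33.4698·13.0361

414.4996 billion cells


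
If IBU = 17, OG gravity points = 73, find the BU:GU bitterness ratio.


BU:GU = IBU / OG_points
BU:GU = 17 / 73

0.2329


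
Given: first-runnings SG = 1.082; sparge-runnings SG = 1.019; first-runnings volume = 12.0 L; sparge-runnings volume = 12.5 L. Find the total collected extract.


total = Σ (SG_i − 1)·1000·V_i
first = (1.082 − 1)·1000·12.0 = 984.0000
sparge = (1.019 − 1)·1000·12.5 = 237.5000
total = 984.0000 + 237.5000

1221.5000 gravity·L


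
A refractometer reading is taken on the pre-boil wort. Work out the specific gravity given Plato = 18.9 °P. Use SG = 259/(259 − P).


SG = 259/(259 − 18.9)

1.0787


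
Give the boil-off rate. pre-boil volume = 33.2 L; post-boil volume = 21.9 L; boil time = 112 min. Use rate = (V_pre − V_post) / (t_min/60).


rate = (33.2 − 21.9) / (112/60)

6.0536 L/hr


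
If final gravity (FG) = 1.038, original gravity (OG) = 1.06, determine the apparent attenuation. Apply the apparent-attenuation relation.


AA = (OG − FG)/(OG − 1) · 100
AA = (1.06 − 1.038)/(1.06 − 1) · 100

36.6667 %


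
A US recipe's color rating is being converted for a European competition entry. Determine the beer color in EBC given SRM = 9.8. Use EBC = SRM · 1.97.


EBC = 9.8 · 1.97

19.3060 EBC


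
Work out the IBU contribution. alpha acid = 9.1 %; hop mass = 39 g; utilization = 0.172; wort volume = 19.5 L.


IBU = (α/100)·mass·U·1000 / V
IBU = (9.1/100)·39·0.172·1000 / 19.5

31.3040 IBU


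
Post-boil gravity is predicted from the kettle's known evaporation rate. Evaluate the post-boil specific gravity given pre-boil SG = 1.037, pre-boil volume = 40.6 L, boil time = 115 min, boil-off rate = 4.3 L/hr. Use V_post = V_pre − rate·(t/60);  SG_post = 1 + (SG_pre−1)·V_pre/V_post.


V_post = 40.6 − 4.3·(115/60) = 32.3583
SG_post = 1 + (1.037 − 1)·40.6/32.3583

1.0464


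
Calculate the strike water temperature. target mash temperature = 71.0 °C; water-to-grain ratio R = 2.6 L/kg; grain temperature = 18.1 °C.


T_strike = (0.41/R)·(T_mash − T_grain) + T_mash
T_strike = (0.41/2.6)·(71.0 − 18.1) + 71.0

79.3419 °C


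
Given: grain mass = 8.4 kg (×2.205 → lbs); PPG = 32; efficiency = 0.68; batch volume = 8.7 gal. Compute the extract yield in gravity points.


points = lbs × PPG × eff / vol
lbs = 8.4 × 2.205 = 18.5220
points = 18.5220 × 32 × 0.68 / 8.7

46.3263 points


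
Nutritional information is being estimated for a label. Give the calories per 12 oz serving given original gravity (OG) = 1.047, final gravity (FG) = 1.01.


ABW = (OG−FG)·131.25·0.79/FG;  °P = 259 − 259/SG (for OG→OE and FG→AE);  RE = 0.1808·OE + 0.8192·AE;  Cal = (6.9·ABW + 4·(RE−0.1))·FG·3.55
ABW = (1.047 − 1.01)·131.25·0.79/1.01 = 3.7985
OE = 259 − 259/1.047 = 11.6266 °P
AE = 259 − 259/1.01 = 2.5644 °P
RE = 0.1808·11.6266 + 0.8192·2.5644 = 4.2028 °P
Cal = (6.9·3.7985 + 4·(4.2028−0.1))·1.01·3.55

152.8159 kcal


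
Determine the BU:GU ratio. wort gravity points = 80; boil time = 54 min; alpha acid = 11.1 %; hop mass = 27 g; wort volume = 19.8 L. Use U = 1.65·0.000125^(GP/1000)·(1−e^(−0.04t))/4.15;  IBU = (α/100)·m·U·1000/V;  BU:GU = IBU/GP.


U = 1.65·0.000125^(80/1000)·(1−e^(−0.04·54))/4.15 = 0.1714
IBU = (11.1/100)·27·0.1714·1000/19.8 = 25.9414
BU:GU = 25.9414/80

0.3243


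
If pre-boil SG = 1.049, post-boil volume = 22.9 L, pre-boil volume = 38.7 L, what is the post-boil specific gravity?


SG_post = 1 + (SG_pre − 1)·V_pre/V_post
pts_pre = (1.049 − 1)·1000 = 49.0000
pts_post = 49.0000·38.7/22.9 = 82.8079
SG_post = 1 + 82.8079/1000

1.0828


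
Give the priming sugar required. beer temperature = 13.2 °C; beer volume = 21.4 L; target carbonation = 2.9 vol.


residual = 14.695·(0.01821 + 0.09011·e^(−0.04·T));  sugar = (target − residual)·4.0·V
residual = 14.695·(0.01821 + 0.09011·e^(−0.04·13.2)) = 1.0486
sugar = (2.9 − 1.0486)·4.0·21.4

158.4826 g


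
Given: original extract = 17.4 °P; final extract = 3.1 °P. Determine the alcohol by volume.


SG = 259/(259 − P);  ABV = (OG − FG)·131.25
OG = 259/(259 − 17.4) = 1.0720
FG = 259/(259 − 3.1) = 1.0121
ABV = (1.0720 − 1.0121)·131.25

7.8626 % ABV


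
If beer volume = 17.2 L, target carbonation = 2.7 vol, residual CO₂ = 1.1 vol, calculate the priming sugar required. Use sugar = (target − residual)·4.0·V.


sugar = (2.7 − 1.1)·4.0·17.2

110.0800 g


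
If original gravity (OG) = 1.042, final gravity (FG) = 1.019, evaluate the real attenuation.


AA = (OG−FG)/(OG−1)·100;  RA = AA·0.8192
AA = (1.042 − 1.019)/(1.042 − 1)·100 = 54.7619
RA = 54.7619·0.8192

44.8610 %


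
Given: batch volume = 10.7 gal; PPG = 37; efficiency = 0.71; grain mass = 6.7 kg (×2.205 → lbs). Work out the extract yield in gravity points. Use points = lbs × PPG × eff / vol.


lbs = 6.7 × 2.205 = 14.7735
points = 14.7735 × 37 × 0.71 / 10.7

36.2710 points


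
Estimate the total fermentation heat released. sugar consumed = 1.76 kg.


Q = m_sugar · 590 kJ/kg
Q = 1.76 · 590

1038.4000 kJ


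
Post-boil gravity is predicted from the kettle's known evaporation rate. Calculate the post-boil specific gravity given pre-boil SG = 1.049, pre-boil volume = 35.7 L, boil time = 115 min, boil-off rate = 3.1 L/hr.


V_post = V_pre − rate·(t/60);  SG_post = 1 + (SG_pre−1)·V_pre/V_post
V_post = 35.7 − 3.1·(115/60) = 29.7583
SG_post = 1 + (1.049 − 1)·35.7/29.7583

1.0588


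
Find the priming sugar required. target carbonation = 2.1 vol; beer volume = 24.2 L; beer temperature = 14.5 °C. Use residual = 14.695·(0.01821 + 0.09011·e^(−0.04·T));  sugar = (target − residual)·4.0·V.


residual = 14.695·(0.01821 + 0.09011·e^(−0.04·14.5)) = 1.0090
sugar = (2.1 − 1.0090)·4.0·24.2

105.6093 g


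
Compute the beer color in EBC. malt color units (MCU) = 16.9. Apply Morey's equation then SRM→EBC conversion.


SRM = 1.4922·MCU^0.6859;  EBC = SRM·1.97
SRM = 1.4922·16.9^0.6859 = 10.3761
EBC = 10.3761·1.97

20.4409 EBC


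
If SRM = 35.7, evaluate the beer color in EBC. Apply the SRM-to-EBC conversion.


EBC = SRM · 1.97
EBC = 35.7 · 1.97

70.3290 EBC


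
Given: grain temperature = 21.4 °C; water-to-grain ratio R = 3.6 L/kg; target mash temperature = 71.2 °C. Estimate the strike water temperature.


T_strike = (0.41/R)·(T_mash − T_grain) + T_mash
T_strike = (0.41/3.6)·(71.2 − 21.4) + 71.2

76.8717 °C


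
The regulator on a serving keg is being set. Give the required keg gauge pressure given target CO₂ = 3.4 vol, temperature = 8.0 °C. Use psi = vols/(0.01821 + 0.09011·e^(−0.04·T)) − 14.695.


psi = 3.4/(0.01821 + 0.09011·e^(−0.04·8.0)) − 14.695

25.9538 psi


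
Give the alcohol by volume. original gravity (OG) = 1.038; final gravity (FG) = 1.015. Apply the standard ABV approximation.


ABV = (OG − FG) · 131.25
ABV = (1.038 − 1.015) · 131.25

3.0188 % ABV
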